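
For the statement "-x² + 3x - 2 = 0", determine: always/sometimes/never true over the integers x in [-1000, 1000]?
Holds at x = 1: LHS = -1² + 3·1 - 2 = 0; 0 = 0 — holds
Fails at x = 0: LHS = -0² + 3·0 - 2 = -2; -2 = 0 — FAILS
It is satisfied by some integers in the range but not all.

Answer: Sometimes true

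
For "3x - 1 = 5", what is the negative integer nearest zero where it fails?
Testing negative integers from -1 downward:
x = -1: LHS = 3·(-1) - 1 = -4; -4 = 5 — FAILS  ← closest negative counterexample to 0

Answer: x = -1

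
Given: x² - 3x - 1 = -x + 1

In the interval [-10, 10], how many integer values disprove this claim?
Counterexamples in [-10, 10]: {-10, -9, -8, -7, -6, -5, -4, -3, -2, -1, 0, 1, 2, 3, 4, 5, 6, 7, 8, 9, 10}.

Counting them gives 21 values.

Answer: 21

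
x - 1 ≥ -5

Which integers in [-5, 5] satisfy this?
Holds for: {-4, -3, -2, -1, 0, 1, 2, 3, 4, 5}
Fails for: {-5}

Answer: {-4, -3, -2, -1, 0, 1, 2, 3, 4, 5}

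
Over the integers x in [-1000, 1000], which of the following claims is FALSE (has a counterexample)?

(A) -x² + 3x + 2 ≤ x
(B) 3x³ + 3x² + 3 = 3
(A) x = 0: LHS = -0² + 3·0 + 2 = 2; 2 ≤ 0 — FAILS
(B) x = 1: LHS = 3·1³ + 3·1² + 3 = 9; 9 = 3 — FAILS

Answer: Both A and B are false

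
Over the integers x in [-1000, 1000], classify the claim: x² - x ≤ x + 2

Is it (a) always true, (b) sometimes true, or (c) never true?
Holds at x = 0: LHS = 0² - 0 = 0, RHS = 0 + 2 = 2; 0 ≤ 2 — holds
Fails at x = -1: LHS = (-1)² - (-1) = 2, RHS = (-1) + 2 = 1; 2 ≤ 1 — FAILS
It is satisfied by some integers in the range but not all.

Answer: Sometimes true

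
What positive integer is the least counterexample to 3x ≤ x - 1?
Testing positive integers:
x = 1: LHS = 3·1 = 3, RHS = 1 - 1 = 0; 3 ≤ 0 — FAILS  ← smallest positive counterexample

Answer: x = 1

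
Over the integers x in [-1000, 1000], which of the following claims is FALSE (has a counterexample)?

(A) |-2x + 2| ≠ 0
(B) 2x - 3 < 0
(A) x = 1: LHS = |-2·1 + 2| = |0| = 0; 0 ≠ 0 — FAILS
(B) x = 2: LHS = 2·2 - 3 = 1; 1 < 0 — FAILS

Answer: Both A and B are false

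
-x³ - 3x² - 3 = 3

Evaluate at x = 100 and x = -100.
x = 100: LHS = -100³ - 3·100² - 3 = -1030003; -1030003 = 3 — FAILS
x = -100: LHS = -(-100)³ - 3·(-100)² - 3 = 969997; 969997 = 3 — FAILS

Answer: No, fails for both x = 100 and x = -100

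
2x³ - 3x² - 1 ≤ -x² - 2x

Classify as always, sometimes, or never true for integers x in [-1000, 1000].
Holds at x = 0: LHS = 2·0³ - 3·0² - 1 = -1, RHS = -0² - 2·0 = 0; -1 ≤ 0 — holds
Fails at x = 1: LHS = 2·1³ - 3·1² - 1 = -2, RHS = -1² - 2·1 = -3; -2 ≤ -3 — FAILS
It is satisfied by some integers in the range but not all.

Answer: Sometimes true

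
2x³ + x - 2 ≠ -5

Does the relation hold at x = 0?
x = 0: LHS = 2·0³ + 0 - 2 = -2; -2 ≠ -5 — holds

The relation is satisfied at x = 0.

Answer: Yes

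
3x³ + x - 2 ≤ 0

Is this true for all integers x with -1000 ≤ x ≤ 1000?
The claim fails at x = 1:
x = 1: LHS = 3·1³ + 1 - 2 = 2; 2 ≤ 0 — FAILS

Because a single integer refutes it, the statement is false.

Answer: False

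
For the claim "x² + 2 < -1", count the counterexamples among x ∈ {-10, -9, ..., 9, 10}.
Counterexamples in [-10, 10]: {-10, -9, -8, -7, -6, -5, -4, -3, -2, -1, 0, 1, 2, 3, 4, 5, 6, 7, 8, 9, 10}.

Counting them gives 21 values.

Answer: 21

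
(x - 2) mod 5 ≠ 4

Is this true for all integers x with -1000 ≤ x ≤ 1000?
The claim fails at x = 1:
x = 1: LHS = (1 - 2) mod 5 = (-1) mod 5 = 4; 4 ≠ 4 — FAILS

Because a single integer refutes it, the statement is false.

Answer: False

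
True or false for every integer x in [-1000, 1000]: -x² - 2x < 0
The claim fails at x = 0:
x = 0: LHS = -0² - 2·0 = 0; 0 < 0 — FAILS

Because a single integer refutes it, the statement is false.

Answer: False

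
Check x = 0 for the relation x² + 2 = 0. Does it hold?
x = 0: LHS = 0² + 2 = 2; 2 = 0 — FAILS

The relation fails at x = 0, so x = 0 is a counterexample.

Answer: No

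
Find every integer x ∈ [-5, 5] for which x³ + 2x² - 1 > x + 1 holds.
Holds for: {2, 3, 4, 5}
Fails for: {-5, -4, -3, -2, -1, 0, 1}

Answer: {2, 3, 4, 5}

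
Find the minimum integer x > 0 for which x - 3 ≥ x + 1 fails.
Testing positive integers:
x = 1: LHS = 1 - 3 = -2, RHS = 1 + 1 = 2; -2 ≥ 2 — FAILS  ← smallest positive counterexample

Answer: x = 1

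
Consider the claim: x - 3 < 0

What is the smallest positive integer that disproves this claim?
Testing positive integers:
x = 1: LHS = 1 - 3 = -2; -2 < 0 — holds
x = 2: LHS = 2 - 3 = -1; -1 < 0 — holds
x = 3: LHS = 3 - 3 = 0; 0 < 0 — FAILS  ← smallest positive counterexample

Answer: x = 3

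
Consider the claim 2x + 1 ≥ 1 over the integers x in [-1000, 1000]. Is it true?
The claim fails at x = -1:
x = -1: LHS = 2·(-1) + 1 = -1; -1 ≥ 1 — FAILS

Because a single integer refutes it, the statement is false.

Answer: False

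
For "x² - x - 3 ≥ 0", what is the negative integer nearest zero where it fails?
Testing negative integers from -1 downward:
x = -1: LHS = (-1)² - (-1) - 3 = -1; -1 ≥ 0 — FAILS  ← closest negative counterexample to 0

Answer: x = -1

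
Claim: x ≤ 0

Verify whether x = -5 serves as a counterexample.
Substitute x = -5 into the relation:
x = -5: -5 ≤ 0 — holds

The claim holds here, so x = -5 is not a counterexample. (A counterexample exists elsewhere, e.g. x = 1.)

Answer: No, x = -5 is not a counterexample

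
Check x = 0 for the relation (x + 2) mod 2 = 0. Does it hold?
x = 0: LHS = (0 + 2) mod 2 = 2 mod 2 = 0; 0 = 0 — holds

The relation is satisfied at x = 0.

Answer: Yes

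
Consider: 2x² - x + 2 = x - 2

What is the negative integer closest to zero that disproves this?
Testing negative integers from -1 downward:
x = -1: LHS = 2·(-1)² - (-1) + 2 = 5, RHS = (-1) - 2 = -3; 5 = -3 — FAILS  ← closest negative counterexample to 0

Answer: x = -1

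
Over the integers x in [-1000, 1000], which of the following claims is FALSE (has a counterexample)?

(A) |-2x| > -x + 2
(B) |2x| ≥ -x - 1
(A) x = 0: LHS = |-2·0| = |0| = 0, RHS = -0 + 2 = 2; 0 > 2 — FAILS

(B) Over all integers in [-1000, 1000], LHS − RHS is smallest at x = 0, where it equals 1:
x = 0: LHS = |2·0| = |0| = 0, RHS = -0 - 1 = -1; 0 ≥ -1 — holds
At the ends of the range:
x = -1000: LHS = |2·(-1000)| = |-2000| = 2000, RHS = -(-1000) - 1 = 999; 2000 ≥ 999 — holds
x = 1000: LHS = |2·1000| = |2000| = 2000, RHS = -1000 - 1 = -1001; 2000 ≥ -1001 — holds
Hence LHS − RHS is never negative, i.e. LHS ≥ RHS throughout, so the relation holds for every integer in [-1000, 1000].

Only (A) has a counterexample.

Answer: A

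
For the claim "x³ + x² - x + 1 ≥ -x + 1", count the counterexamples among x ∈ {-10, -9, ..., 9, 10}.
Counterexamples in [-10, 10]: {-10, -9, -8, -7, -6, -5, -4, -3, -2}.

Counting them gives 9 values.

Answer: 9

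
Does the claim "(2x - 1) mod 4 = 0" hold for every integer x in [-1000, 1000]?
The claim fails at x = 0:
x = 0: LHS = (2·0 - 1) mod 4 = (-1) mod 4 = 3; 3 = 0 — FAILS

Because a single integer refutes it, the statement is false.

Answer: False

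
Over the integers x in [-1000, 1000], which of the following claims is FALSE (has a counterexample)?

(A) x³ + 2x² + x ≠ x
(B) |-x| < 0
(A) x = 0: LHS = 0³ + 2·0² + 0 = 0; 0 ≠ 0 — FAILS
(B) x = 0: LHS = |-0| = |0| = 0; 0 < 0 — FAILS

Answer: Both A and B are false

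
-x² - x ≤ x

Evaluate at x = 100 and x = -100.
x = 100: LHS = -100² - 100 = -10100; -10100 ≤ 100 — holds
x = -100: LHS = -(-100)² - (-100) = -9900; -9900 ≤ -100 — holds

Answer: Yes, holds for both x = 100 and x = -100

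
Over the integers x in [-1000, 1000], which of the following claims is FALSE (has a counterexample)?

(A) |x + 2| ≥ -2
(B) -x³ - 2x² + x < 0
(A) An absolute value is never negative, so the left side is ≥ 0 for every x, while the right side is -2. Tightest case in [-1000, 1000] is x = -2:
x = -2: LHS = |(-2) + 2| = |0| = 0; 0 ≥ -2 — holds
Hence LHS − RHS is never negative, i.e. LHS ≥ RHS throughout, so the relation holds for every integer in [-1000, 1000].

(B) x = 0: LHS = -0³ - 2·0² + 0 = 0; 0 < 0 — FAILS

Only (B) has a counterexample.

Answer: B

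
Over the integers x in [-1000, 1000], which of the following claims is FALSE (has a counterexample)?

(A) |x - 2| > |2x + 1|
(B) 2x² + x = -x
(A) x = 1: LHS = |1 - 2| = |-1| = 1, RHS = |2·1 + 1| = |3| = 3; 1 > 3 — FAILS
(B) x = 1: LHS = 2·1² + 1 = 3; 3 = -1 — FAILS

Answer: Both A and B are false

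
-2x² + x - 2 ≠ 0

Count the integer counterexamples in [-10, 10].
Over all integers in [-10, 10], LHS − RHS is always negative; it is closest to 0 at x = 0, where it equals -2:
x = 0: LHS = -2·0² + 0 - 2 = -2; -2 ≠ 0 — holds
At the ends of the range:
x = -10: LHS = -2·(-10)² + (-10) - 2 = -212; -212 ≠ 0 — holds
x = 10: LHS = -2·10² + 10 - 2 = -192; -192 ≠ 0 — holds
Hence LHS − RHS is never 0, i.e. the two sides are never equal, so the relation holds for every integer in [-10, 10].

No counterexample appears in that range.

Answer: 0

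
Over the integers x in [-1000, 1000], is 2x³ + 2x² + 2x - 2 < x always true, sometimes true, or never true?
Holds at x = 0: LHS = 2·0³ + 2·0² + 2·0 - 2 = -2; -2 < 0 — holds
Fails at x = 1: LHS = 2·1³ + 2·1² + 2·1 - 2 = 4; 4 < 1 — FAILS
It is satisfied by some integers in the range but not all.

Answer: Sometimes true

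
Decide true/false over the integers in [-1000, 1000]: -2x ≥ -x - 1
The claim fails at x = 2:
x = 2: LHS = -2·2 = -4, RHS = -2 - 1 = -3; -4 ≥ -3 — FAILS

Because a single integer refutes it, the statement is false.

Answer: False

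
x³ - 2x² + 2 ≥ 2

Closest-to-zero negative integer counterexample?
Testing negative integers from -1 downward:
x = -1: LHS = (-1)³ - 2·(-1)² + 2 = -1; -1 ≥ 2 — FAILS  ← closest negative counterexample to 0

Answer: x = -1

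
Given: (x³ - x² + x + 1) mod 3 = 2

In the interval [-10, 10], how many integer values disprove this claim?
Counterexamples in [-10, 10]: {-10, -9, -7, -6, -4, -3, -1, 0, 2, 3, 5, 6, 8, 9}.

Counting them gives 14 values.

Answer: 14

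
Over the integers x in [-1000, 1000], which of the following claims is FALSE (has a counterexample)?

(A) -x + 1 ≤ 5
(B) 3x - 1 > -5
(A) x = -5: LHS = -(-5) + 1 = 6; 6 ≤ 5 — FAILS
(B) x = -2: LHS = 3·(-2) - 1 = -7; -7 > -5 — FAILS

Answer: Both A and B are false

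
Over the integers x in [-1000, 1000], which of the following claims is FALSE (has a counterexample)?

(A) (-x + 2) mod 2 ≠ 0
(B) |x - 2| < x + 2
(A) x = 0: LHS = (-0 + 2) mod 2 = 2 mod 2 = 0; 0 ≠ 0 — FAILS
(B) x = 0: LHS = |0 - 2| = |-2| = 2, RHS = 0 + 2 = 2; 2 < 2 — FAILS

Answer: Both A and B are false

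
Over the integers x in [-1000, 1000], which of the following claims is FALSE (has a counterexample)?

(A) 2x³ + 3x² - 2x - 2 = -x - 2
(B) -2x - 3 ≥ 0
(A) x = 1: LHS = 2·1³ + 3·1² - 2·1 - 2 = 1, RHS = -1 - 2 = -3; 1 = -3 — FAILS
(B) x = 0: LHS = -2·0 - 3 = -3; -3 ≥ 0 — FAILS

Answer: Both A and B are false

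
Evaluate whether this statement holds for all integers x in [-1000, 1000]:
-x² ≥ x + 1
The claim fails at x = 0:
x = 0: LHS = -0² = 0, RHS = 0 + 1 = 1; 0 ≥ 1 — FAILS

Because a single integer refutes it, the statement is false.

Answer: False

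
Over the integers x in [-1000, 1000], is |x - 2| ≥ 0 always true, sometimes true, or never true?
An absolute value is never negative, so the left side is ≥ 0 for every x, while the right side is 0. Tightest case in [-1000, 1000] is x = 2:
x = 2: LHS = |2 - 2| = |0| = 0; 0 ≥ 0 — holds
Hence LHS − RHS is never negative, i.e. LHS ≥ RHS throughout, so the relation holds for every integer in [-1000, 1000].

No counterexample exists.

Answer: Always true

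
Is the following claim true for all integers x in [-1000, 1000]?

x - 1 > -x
The claim fails at x = 0:
x = 0: LHS = 0 - 1 = -1, RHS = -0 = 0; -1 > 0 — FAILS

Because a single integer refutes it, the statement is false.

Answer: False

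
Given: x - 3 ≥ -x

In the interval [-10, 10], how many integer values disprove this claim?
Counterexamples in [-10, 10]: {-10, -9, -8, -7, -6, -5, -4, -3, -2, -1, 0, 1}.

Counting them gives 12 values.

Answer: 12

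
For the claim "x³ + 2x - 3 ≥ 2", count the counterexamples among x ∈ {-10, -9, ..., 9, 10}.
Counterexamples in [-10, 10]: {-10, -9, -8, -7, -6, -5, -4, -3, -2, -1, 0, 1}.

Counting them gives 12 values.

Answer: 12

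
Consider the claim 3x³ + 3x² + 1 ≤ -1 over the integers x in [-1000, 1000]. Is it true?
The claim fails at x = 0:
x = 0: LHS = 3·0³ + 3·0² + 1 = 1; 1 ≤ -1 — FAILS

Because a single integer refutes it, the statement is false.

Answer: False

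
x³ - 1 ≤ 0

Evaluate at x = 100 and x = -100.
x = 100: LHS = 100³ - 1 = 999999; 999999 ≤ 0 — FAILS
x = -100: LHS = (-100)³ - 1 = -1000001; -1000001 ≤ 0 — holds

Answer: Partially: fails for x = 100, holds for x = -100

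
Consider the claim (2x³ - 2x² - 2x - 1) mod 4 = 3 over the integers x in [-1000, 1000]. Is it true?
The claim fails at x = 1:
x = 1: LHS = (2·1³ - 2·1² - 2·1 - 1) mod 4 = (-3) mod 4 = 1; 1 = 3 — FAILS

Because a single integer refutes it, the statement is false.

Answer: False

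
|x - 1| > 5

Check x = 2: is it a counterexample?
Substitute x = 2 into the relation:
x = 2: LHS = |2 - 1| = |1| = 1; 1 > 5 — FAILS

Since the claim fails at x = 2, this value is a counterexample.

Answer: Yes, x = 2 is a counterexample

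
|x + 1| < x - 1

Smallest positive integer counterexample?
Testing positive integers:
x = 1: LHS = |1 + 1| = |2| = 2, RHS = 1 - 1 = 0; 2 < 0 — FAILS  ← smallest positive counterexample

Answer: x = 1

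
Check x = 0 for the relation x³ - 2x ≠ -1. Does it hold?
x = 0: LHS = 0³ - 2·0 = 0; 0 ≠ -1 — holds

The relation is satisfied at x = 0.

Answer: Yes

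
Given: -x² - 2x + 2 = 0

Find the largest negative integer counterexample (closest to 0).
Testing negative integers from -1 downward:
x = -1: LHS = -(-1)² - 2·(-1) + 2 = 3; 3 = 0 — FAILS  ← closest negative counterexample to 0

Answer: x = -1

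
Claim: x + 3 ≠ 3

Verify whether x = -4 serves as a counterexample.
Substitute x = -4 into the relation:
x = -4: LHS = (-4) + 3 = -1; -1 ≠ 3 — holds

The claim holds here, so x = -4 is not a counterexample. (A counterexample exists elsewhere, e.g. x = 0.)

Answer: No, x = -4 is not a counterexample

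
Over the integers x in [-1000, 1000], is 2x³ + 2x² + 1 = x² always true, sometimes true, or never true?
Holds at x = -1: LHS = 2·(-1)³ + 2·(-1)² + 1 = 1, RHS = (-1)² = 1; 1 = 1 — holds
Fails at x = 0: LHS = 2·0³ + 2·0² + 1 = 1, RHS = 0² = 0; 1 = 0 — FAILS
It is satisfied by some integers in the range but not all.

Answer: Sometimes true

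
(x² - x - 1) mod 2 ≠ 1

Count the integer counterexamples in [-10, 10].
Counterexamples in [-10, 10]: {-10, -9, -8, -7, -6, -5, -4, -3, -2, -1, 0, 1, 2, 3, 4, 5, 6, 7, 8, 9, 10}.

Counting them gives 21 values.

Answer: 21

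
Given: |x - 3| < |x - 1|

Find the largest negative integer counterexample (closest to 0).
Testing negative integers from -1 downward:
x = -1: LHS = |(-1) - 3| = |-4| = 4, RHS = |(-1) - 1| = |-2| = 2; 4 < 2 — FAILS  ← closest negative counterexample to 0

Answer: x = -1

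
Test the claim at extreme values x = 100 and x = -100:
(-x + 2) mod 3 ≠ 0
x = 100: LHS = (-100 + 2) mod 3 = (-98) mod 3 = 1; 1 ≠ 0 — holds
x = -100: LHS = (-(-100) + 2) mod 3 = 102 mod 3 = 0; 0 ≠ 0 — FAILS

Answer: Partially: holds for x = 100, fails for x = -100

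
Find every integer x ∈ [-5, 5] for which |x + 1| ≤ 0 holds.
Holds for: {-1}
Fails for: {-5, -4, -3, -2, 0, 1, 2, 3, 4, 5}

Answer: {-1}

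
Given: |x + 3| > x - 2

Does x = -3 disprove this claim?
Substitute x = -3 into the relation:
x = -3: LHS = |(-3) + 3| = |0| = 0, RHS = (-3) - 2 = -5; 0 > -5 — holds

The relation holds at x = -3, so it is not a counterexample.

Answer: No, x = -3 is not a counterexample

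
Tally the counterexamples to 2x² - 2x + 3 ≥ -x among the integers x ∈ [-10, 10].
Over all integers in [-10, 10], LHS − RHS is smallest at x = 0, where it equals 3:
x = 0: LHS = 2·0² - 2·0 + 3 = 3, RHS = -0 = 0; 3 ≥ 0 — holds
At the ends of the range:
x = -10: LHS = 2·(-10)² - 2·(-10) + 3 = 223, RHS = -(-10) = 10; 223 ≥ 10 — holds
x = 10: LHS = 2·10² - 2·10 + 3 = 183; 183 ≥ -10 — holds
Hence LHS − RHS is never negative, i.e. LHS ≥ RHS throughout, so the relation holds for every integer in [-10, 10].

No counterexample appears in that range.

Answer: 0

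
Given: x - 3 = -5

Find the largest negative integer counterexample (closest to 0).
Testing negative integers from -1 downward:
x = -1: LHS = (-1) - 3 = -4; -4 = -5 — FAILS  ← closest negative counterexample to 0

Answer: x = -1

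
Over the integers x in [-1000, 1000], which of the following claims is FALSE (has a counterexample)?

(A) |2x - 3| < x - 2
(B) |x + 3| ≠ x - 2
(A) x = 0: LHS = |2·0 - 3| = |-3| = 3, RHS = 0 - 2 = -2; 3 < -2 — FAILS

(B) Over all integers in [-1000, 1000], LHS − RHS is always positive; it is smallest at x = 0, where it equals 5:
x = 0: LHS = |0 + 3| = |3| = 3, RHS = 0 - 2 = -2; 3 ≠ -2 — holds
At the ends of the range:
x = -1000: LHS = |(-1000) + 3| = |-997| = 997, RHS = (-1000) - 2 = -1002; 997 ≠ -1002 — holds
x = 1000: LHS = |1000 + 3| = |1003| = 1003, RHS = 1000 - 2 = 998; 1003 ≠ 998 — holds
Hence LHS − RHS is never 0, i.e. the two sides are never equal, so the relation holds for every integer in [-1000, 1000].

Only (A) has a counterexample.

Answer: A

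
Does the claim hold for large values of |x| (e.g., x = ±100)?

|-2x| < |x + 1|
x = 100: LHS = |-2·100| = |-200| = 200, RHS = |100 + 1| = |101| = 101; 200 < 101 — FAILS
x = -100: LHS = |-2·(-100)| = |200| = 200, RHS = |(-100) + 1| = |-99| = 99; 200 < 99 — FAILS

Answer: No, fails for both x = 100 and x = -100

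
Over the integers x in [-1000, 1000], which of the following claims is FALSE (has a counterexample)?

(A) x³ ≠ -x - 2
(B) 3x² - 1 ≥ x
(A) x = -1: LHS = (-1)³ = -1, RHS = -(-1) - 2 = -1; -1 ≠ -1 — FAILS
(B) x = 0: LHS = 3·0² - 1 = -1; -1 ≥ 0 — FAILS

Answer: Both A and B are false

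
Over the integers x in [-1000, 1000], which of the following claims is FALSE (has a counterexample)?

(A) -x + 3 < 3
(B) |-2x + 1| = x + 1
(A) x = 0: LHS = -0 + 3 = 3; 3 < 3 — FAILS
(B) x = 1: LHS = |-2·1 + 1| = |-1| = 1, RHS = 1 + 1 = 2; 1 = 2 — FAILS

Answer: Both A and B are false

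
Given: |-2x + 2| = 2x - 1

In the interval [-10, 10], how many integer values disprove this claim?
Counterexamples in [-10, 10]: {-10, -9, -8, -7, -6, -5, -4, -3, -2, -1, 0, 1, 2, 3, 4, 5, 6, 7, 8, 9, 10}.

Counting them gives 21 values.

Answer: 21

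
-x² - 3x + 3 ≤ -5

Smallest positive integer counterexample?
Testing positive integers:
x = 1: LHS = -1² - 3·1 + 3 = -1; -1 ≤ -5 — FAILS  ← smallest positive counterexample

Answer: x = 1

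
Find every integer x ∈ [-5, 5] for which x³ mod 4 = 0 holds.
Holds for: {-4, -2, 0, 2, 4}
Fails for: {-5, -3, -1, 1, 3, 5}

Answer: {-4, -2, 0, 2, 4}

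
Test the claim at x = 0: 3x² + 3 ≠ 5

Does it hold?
x = 0: LHS = 3·0² + 3 = 3; 3 ≠ 5 — holds

The relation is satisfied at x = 0.

Answer: Yes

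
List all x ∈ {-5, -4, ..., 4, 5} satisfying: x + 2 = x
Over all integers in [-5, 5], LHS − RHS is always positive; it is smallest at x = 0, where it equals 2:
x = 0: LHS = 0 + 2 = 2; 2 = 0 — FAILS
At the ends of the range:
x = -5: LHS = (-5) + 2 = -3; -3 = -5 — FAILS
x = 5: LHS = 5 + 2 = 7; 7 = 5 — FAILS
Hence LHS − RHS is never 0, i.e. the two sides are never equal, so the claimed relation (=) fails for every integer in [-5, 5].

Answer: None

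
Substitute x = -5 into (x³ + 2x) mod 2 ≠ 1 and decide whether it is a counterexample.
Substitute x = -5 into the relation:
x = -5: LHS = ((-5)³ + 2·(-5)) mod 2 = (-135) mod 2 = 1; 1 ≠ 1 — FAILS

Since the claim fails at x = -5, this value is a counterexample.

Answer: Yes, x = -5 is a counterexample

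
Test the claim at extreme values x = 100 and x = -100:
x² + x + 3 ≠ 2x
x = 100: LHS = 100² + 100 + 3 = 10103, RHS = 2·100 = 200; 10103 ≠ 200 — holds
x = -100: LHS = (-100)² + (-100) + 3 = 9903, RHS = 2·(-100) = -200; 9903 ≠ -200 — holds

Answer: Yes, holds for both x = 100 and x = -100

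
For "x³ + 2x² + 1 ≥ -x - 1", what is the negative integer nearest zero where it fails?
Testing negative integers from -1 downward:
x = -1: LHS = (-1)³ + 2·(-1)² + 1 = 2, RHS = -(-1) - 1 = 0; 2 ≥ 0 — holds
x = -2: LHS = (-2)³ + 2·(-2)² + 1 = 1, RHS = -(-2) - 1 = 1; 1 ≥ 1 — holds
x = -3: LHS = (-3)³ + 2·(-3)² + 1 = -8, RHS = -(-3) - 1 = 2; -8 ≥ 2 — FAILS  ← closest negative counterexample to 0

Answer: x = -3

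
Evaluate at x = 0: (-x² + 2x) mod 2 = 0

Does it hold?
x = 0: LHS = (-0² + 2·0) mod 2 = 0 mod 2 = 0; 0 = 0 — holds

The relation is satisfied at x = 0.

Answer: Yes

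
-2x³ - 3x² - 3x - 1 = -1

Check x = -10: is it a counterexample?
Substitute x = -10 into the relation:
x = -10: LHS = -2·(-10)³ - 3·(-10)² - 3·(-10) - 1 = 1729; 1729 = -1 — FAILS

Since the claim fails at x = -10, this value is a counterexample.

Answer: Yes, x = -10 is a counterexample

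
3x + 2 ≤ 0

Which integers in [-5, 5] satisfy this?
Holds for: {-5, -4, -3, -2, -1}
Fails for: {0, 1, 2, 3, 4, 5}

Answer: {-5, -4, -3, -2, -1}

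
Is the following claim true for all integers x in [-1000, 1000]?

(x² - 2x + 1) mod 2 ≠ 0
The claim fails at x = 1:
x = 1: LHS = (1² - 2·1 + 1) mod 2 = 0 mod 2 = 0; 0 ≠ 0 — FAILS

Because a single integer refutes it, the statement is false.

Answer: False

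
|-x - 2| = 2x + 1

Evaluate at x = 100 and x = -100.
x = 100: LHS = |-100 - 2| = |-102| = 102, RHS = 2·100 + 1 = 201; 102 = 201 — FAILS
x = -100: LHS = |-(-100) - 2| = |98| = 98, RHS = 2·(-100) + 1 = -199; 98 = -199 — FAILS

Answer: No, fails for both x = 100 and x = -100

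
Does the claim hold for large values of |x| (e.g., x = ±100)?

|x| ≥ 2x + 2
x = 100: LHS = |100| = 100, RHS = 2·100 + 2 = 202; 100 ≥ 202 — FAILS
x = -100: LHS = |-100| = 100, RHS = 2·(-100) + 2 = -198; 100 ≥ -198 — holds

Answer: Partially: fails for x = 100, holds for x = -100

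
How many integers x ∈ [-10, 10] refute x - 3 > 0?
Counterexamples in [-10, 10]: {-10, -9, -8, -7, -6, -5, -4, -3, -2, -1, 0, 1, 2, 3}.

Counting them gives 14 values.

Answer: 14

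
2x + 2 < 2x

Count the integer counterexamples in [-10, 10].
Counterexamples in [-10, 10]: {-10, -9, -8, -7, -6, -5, -4, -3, -2, -1, 0, 1, 2, 3, 4, 5, 6, 7, 8, 9, 10}.

Counting them gives 21 values.

Answer: 21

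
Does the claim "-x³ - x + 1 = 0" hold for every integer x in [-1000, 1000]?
The claim fails at x = 0:
x = 0: LHS = -0³ - 0 + 1 = 1; 1 = 0 — FAILS

Because a single integer refutes it, the statement is false.

Answer: False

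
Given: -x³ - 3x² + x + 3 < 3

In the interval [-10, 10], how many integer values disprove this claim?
Counterexamples in [-10, 10]: {-10, -9, -8, -7, -6, -5, -4, 0}.

Counting them gives 8 values.

Answer: 8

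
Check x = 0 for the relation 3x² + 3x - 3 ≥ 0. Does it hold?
x = 0: LHS = 3·0² + 3·0 - 3 = -3; -3 ≥ 0 — FAILS

The relation fails at x = 0, so x = 0 is a counterexample.

Answer: No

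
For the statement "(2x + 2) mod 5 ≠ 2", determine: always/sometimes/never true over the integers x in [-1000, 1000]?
Holds at x = 1: LHS = (2·1 + 2) mod 5 = 4 mod 5 = 4; 4 ≠ 2 — holds
Fails at x = 0: LHS = (2·0 + 2) mod 5 = 2 mod 5 = 2; 2 ≠ 2 — FAILS
It is satisfied by some integers in the range but not all.

Answer: Sometimes true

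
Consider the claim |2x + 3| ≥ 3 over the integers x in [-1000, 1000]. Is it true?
The claim fails at x = -1:
x = -1: LHS = |2·(-1) + 3| = |1| = 1; 1 ≥ 3 — FAILS

Because a single integer refutes it, the statement is false.

Answer: False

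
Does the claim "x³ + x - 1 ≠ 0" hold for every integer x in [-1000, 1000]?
Track d = LHS − RHS over the integers in [-1000, 1000]. Equality would need d = 0, but d changes sign only between consecutive integers, jumping over 0:
x = 0: LHS = 0³ + 0 - 1 = -1; -1 ≠ 0 — holds  (d = -1)
x = 1: LHS = 1³ + 1 - 1 = 1; 1 ≠ 0 — holds  (d = 1)
Away from these crossings d keeps a constant sign, and checking every integer in [-1000, 1000] confirms d ≠ 0 throughout. Hence the two sides are never equal, so the relation holds for every integer in [-1000, 1000].

No counterexample exists.

Answer: True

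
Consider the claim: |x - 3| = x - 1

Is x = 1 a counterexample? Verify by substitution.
Substitute x = 1 into the relation:
x = 1: LHS = |1 - 3| = |-2| = 2, RHS = 1 - 1 = 0; 2 = 0 — FAILS

Since the claim fails at x = 1, this value is a counterexample.

Answer: Yes, x = 1 is a counterexample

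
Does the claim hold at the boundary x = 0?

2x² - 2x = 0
x = 0: LHS = 2·0² - 2·0 = 0; 0 = 0 — holds

The relation is satisfied at x = 0.

Answer: Yes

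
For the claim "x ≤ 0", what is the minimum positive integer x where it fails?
Testing positive integers:
x = 1: 1 ≤ 0 — FAILS  ← smallest positive counterexample

Answer: x = 1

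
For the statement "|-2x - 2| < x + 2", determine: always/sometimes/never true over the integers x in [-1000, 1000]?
Holds at x = -1: LHS = |-2·(-1) - 2| = |0| = 0, RHS = (-1) + 2 = 1; 0 < 1 — holds
Fails at x = 0: LHS = |-2·0 - 2| = |-2| = 2, RHS = 0 + 2 = 2; 2 < 2 — FAILS
It is satisfied by some integers in the range but not all.

Answer: Sometimes true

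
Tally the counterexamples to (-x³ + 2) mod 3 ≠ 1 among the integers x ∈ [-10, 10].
Counterexamples in [-10, 10]: {-8, -5, -2, 1, 4, 7, 10}.

Counting them gives 7 values.

Answer: 7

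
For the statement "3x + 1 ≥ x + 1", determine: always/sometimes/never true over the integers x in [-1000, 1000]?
Holds at x = 0: LHS = 3·0 + 1 = 1, RHS = 0 + 1 = 1; 1 ≥ 1 — holds
Fails at x = -1: LHS = 3·(-1) + 1 = -2, RHS = (-1) + 1 = 0; -2 ≥ 0 — FAILS
It is satisfied by some integers in the range but not all.

Answer: Sometimes true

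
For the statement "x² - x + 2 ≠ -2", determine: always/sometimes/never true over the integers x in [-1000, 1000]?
Over all integers in [-1000, 1000], LHS − RHS is always positive; it is smallest at x = 0, where it equals 4:
x = 0: LHS = 0² - 0 + 2 = 2; 2 ≠ -2 — holds
At the ends of the range:
x = -1000: LHS = (-1000)² - (-1000) + 2 = 1001002; 1001002 ≠ -2 — holds
x = 1000: LHS = 1000² - 1000 + 2 = 999002; 999002 ≠ -2 — holds
Hence LHS − RHS is never 0, i.e. the two sides are never equal, so the relation holds for every integer in [-1000, 1000].

No counterexample exists.

Answer: Always true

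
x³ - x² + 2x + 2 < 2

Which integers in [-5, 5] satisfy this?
Holds for: {-5, -4, -3, -2, -1}
Fails for: {0, 1, 2, 3, 4, 5}

Answer: {-5, -4, -3, -2, -1}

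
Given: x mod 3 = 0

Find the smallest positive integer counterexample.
Testing positive integers:
x = 1: LHS = 1 mod 3 = 1; 1 = 0 — FAILS  ← smallest positive counterexample

Answer: x = 1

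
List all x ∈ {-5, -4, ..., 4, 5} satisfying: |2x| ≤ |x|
Holds for: {0}
Fails for: {-5, -4, -3, -2, -1, 1, 2, 3, 4, 5}

Answer: {0}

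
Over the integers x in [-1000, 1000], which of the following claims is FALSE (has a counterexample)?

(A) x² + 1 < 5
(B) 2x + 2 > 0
(A) x = 2: LHS = 2² + 1 = 5; 5 < 5 — FAILS
(B) x = -1: LHS = 2·(-1) + 2 = 0; 0 > 0 — FAILS

Answer: Both A and B are false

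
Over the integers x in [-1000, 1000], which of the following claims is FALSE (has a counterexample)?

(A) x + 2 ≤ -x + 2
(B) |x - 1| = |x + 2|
(A) x = 1: LHS = 1 + 2 = 3, RHS = -1 + 2 = 1; 3 ≤ 1 — FAILS
(B) x = 0: LHS = |0 - 1| = |-1| = 1, RHS = |0 + 2| = |2| = 2; 1 = 2 — FAILS

Answer: Both A and B are false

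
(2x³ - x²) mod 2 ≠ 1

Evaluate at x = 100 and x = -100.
x = 100: LHS = (2·100³ - 100²) mod 2 = 1990000 mod 2 = 0; 0 ≠ 1 — holds
x = -100: LHS = (2·(-100)³ - (-100)²) mod 2 = (-2010000) mod 2 = 0; 0 ≠ 1 — holds

Answer: Yes, holds for both x = 100 and x = -100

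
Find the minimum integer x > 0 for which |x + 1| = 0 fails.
Testing positive integers:
x = 1: LHS = |1 + 1| = |2| = 2; 2 = 0 — FAILS  ← smallest positive counterexample

Answer: x = 1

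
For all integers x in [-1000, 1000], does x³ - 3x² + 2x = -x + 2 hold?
The claim fails at x = 0:
x = 0: LHS = 0³ - 3·0² + 2·0 = 0, RHS = -0 + 2 = 2; 0 = 2 — FAILS

Because a single integer refutes it, the statement is false.

Answer: False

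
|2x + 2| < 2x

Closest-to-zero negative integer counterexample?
Testing negative integers from -1 downward:
x = -1: LHS = |2·(-1) + 2| = |0| = 0, RHS = 2·(-1) = -2; 0 < -2 — FAILS  ← closest negative counterexample to 0

Answer: x = -1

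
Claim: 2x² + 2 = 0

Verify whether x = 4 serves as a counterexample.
Substitute x = 4 into the relation:
x = 4: LHS = 2·4² + 2 = 34; 34 = 0 — FAILS

Since the claim fails at x = 4, this value is a counterexample.

Answer: Yes, x = 4 is a counterexample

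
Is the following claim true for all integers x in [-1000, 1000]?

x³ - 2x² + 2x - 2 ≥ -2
The claim fails at x = -1:
x = -1: LHS = (-1)³ - 2·(-1)² + 2·(-1) - 2 = -7; -7 ≥ -2 — FAILS

Because a single integer refutes it, the statement is false.

Answer: False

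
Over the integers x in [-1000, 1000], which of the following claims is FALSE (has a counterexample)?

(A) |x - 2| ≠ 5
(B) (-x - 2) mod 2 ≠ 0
(A) x = -3: LHS = |(-3) - 2| = |-5| = 5; 5 ≠ 5 — FAILS
(B) x = 0: LHS = (-0 - 2) mod 2 = (-2) mod 2 = 0; 0 ≠ 0 — FAILS

Answer: Both A and B are false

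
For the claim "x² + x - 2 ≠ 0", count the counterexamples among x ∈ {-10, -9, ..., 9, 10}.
Counterexamples in [-10, 10]: {-2, 1}.

Counting them gives 2 values.

Answer: 2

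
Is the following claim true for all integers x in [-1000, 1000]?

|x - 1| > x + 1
The claim fails at x = 0:
x = 0: LHS = |0 - 1| = |-1| = 1, RHS = 0 + 1 = 1; 1 > 1 — FAILS

Because a single integer refutes it, the statement is false.

Answer: False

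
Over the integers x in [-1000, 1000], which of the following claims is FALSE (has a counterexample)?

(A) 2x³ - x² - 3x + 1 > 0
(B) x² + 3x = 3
(A) x = 1: LHS = 2·1³ - 1² - 3·1 + 1 = -1; -1 > 0 — FAILS
(B) x = 0: LHS = 0² + 3·0 = 0; 0 = 3 — FAILS

Answer: Both A and B are false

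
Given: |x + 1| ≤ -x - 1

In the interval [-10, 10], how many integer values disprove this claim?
Counterexamples in [-10, 10]: {0, 1, 2, 3, 4, 5, 6, 7, 8, 9, 10}.

Counting them gives 11 values.

Answer: 11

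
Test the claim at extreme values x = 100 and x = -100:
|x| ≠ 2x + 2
x = 100: LHS = |100| = 100, RHS = 2·100 + 2 = 202; 100 ≠ 202 — holds
x = -100: LHS = |-100| = 100, RHS = 2·(-100) + 2 = -198; 100 ≠ -198 — holds

Answer: Yes, holds for both x = 100 and x = -100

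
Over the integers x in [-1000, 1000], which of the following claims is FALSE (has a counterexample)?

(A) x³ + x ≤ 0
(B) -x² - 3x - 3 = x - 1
(A) x = 1: LHS = 1³ + 1 = 2; 2 ≤ 0 — FAILS
(B) x = 0: LHS = -0² - 3·0 - 3 = -3, RHS = 0 - 1 = -1; -3 = -1 — FAILS

Answer: Both A and B are false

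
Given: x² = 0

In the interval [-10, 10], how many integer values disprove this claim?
Counterexamples in [-10, 10]: {-10, -9, -8, -7, -6, -5, -4, -3, -2, -1, 1, 2, 3, 4, 5, 6, 7, 8, 9, 10}.

Counting them gives 20 values.

Answer: 20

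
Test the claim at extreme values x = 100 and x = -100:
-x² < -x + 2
x = 100: LHS = -100² = -10000, RHS = -100 + 2 = -98; -10000 < -98 — holds
x = -100: LHS = -(-100)² = -10000, RHS = -(-100) + 2 = 102; -10000 < 102 — holds

Answer: Yes, holds for both x = 100 and x = -100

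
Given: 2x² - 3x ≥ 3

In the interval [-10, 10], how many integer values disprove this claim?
Counterexamples in [-10, 10]: {0, 1, 2}.

Counting them gives 3 values.

Answer: 3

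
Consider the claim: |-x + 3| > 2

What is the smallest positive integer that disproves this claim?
Testing positive integers:
x = 1: LHS = |-1 + 3| = |2| = 2; 2 > 2 — FAILS  ← smallest positive counterexample

Answer: x = 1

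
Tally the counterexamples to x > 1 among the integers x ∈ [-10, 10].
Counterexamples in [-10, 10]: {-10, -9, -8, -7, -6, -5, -4, -3, -2, -1, 0, 1}.

Counting them gives 12 values.

Answer: 12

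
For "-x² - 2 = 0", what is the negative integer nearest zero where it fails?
Testing negative integers from -1 downward:
x = -1: LHS = -(-1)² - 2 = -3; -3 = 0 — FAILS  ← closest negative counterexample to 0

Answer: x = -1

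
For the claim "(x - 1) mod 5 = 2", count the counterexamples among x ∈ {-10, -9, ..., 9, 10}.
Counterexamples in [-10, 10]: {-10, -9, -8, -6, -5, -4, -3, -1, 0, 1, 2, 4, 5, 6, 7, 9, 10}.

Counting them gives 17 values.

Answer: 17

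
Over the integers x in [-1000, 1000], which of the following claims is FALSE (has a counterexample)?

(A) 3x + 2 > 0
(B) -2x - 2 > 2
(A) x = -1: LHS = 3·(-1) + 2 = -1; -1 > 0 — FAILS
(B) x = 0: LHS = -2·0 - 2 = -2; -2 > 2 — FAILS

Answer: Both A and B are false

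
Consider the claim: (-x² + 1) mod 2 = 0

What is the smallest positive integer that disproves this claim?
Testing positive integers:
x = 1: LHS = (-1² + 1) mod 2 = 0 mod 2 = 0; 0 = 0 — holds
x = 2: LHS = (-2² + 1) mod 2 = (-3) mod 2 = 1; 1 = 0 — FAILS  ← smallest positive counterexample

Answer: x = 2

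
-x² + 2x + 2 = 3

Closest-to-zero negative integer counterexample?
Testing negative integers from -1 downward:
x = -1: LHS = -(-1)² + 2·(-1) + 2 = -1; -1 = 3 — FAILS  ← closest negative counterexample to 0

Answer: x = -1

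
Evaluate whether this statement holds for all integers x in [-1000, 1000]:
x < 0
The claim fails at x = 0:
x = 0: 0 < 0 — FAILS

Because a single integer refutes it, the statement is false.

Answer: False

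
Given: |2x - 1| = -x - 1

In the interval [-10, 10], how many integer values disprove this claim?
Counterexamples in [-10, 10]: {-10, -9, -8, -7, -6, -5, -4, -3, -2, -1, 0, 1, 2, 3, 4, 5, 6, 7, 8, 9, 10}.

Counting them gives 21 values.

Answer: 21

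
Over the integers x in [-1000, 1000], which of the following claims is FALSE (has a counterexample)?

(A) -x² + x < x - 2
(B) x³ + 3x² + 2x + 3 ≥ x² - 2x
(A) x = 0: LHS = -0² + 0 = 0, RHS = 0 - 2 = -2; 0 < -2 — FAILS
(B) x = -2: LHS = (-2)³ + 3·(-2)² + 2·(-2) + 3 = 3, RHS = (-2)² - 2·(-2) = 8; 3 ≥ 8 — FAILS

Answer: Both A and B are false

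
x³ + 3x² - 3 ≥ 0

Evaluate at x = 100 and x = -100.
x = 100: LHS = 100³ + 3·100² - 3 = 1029997; 1029997 ≥ 0 — holds
x = -100: LHS = (-100)³ + 3·(-100)² - 3 = -970003; -970003 ≥ 0 — FAILS

Answer: Partially: holds for x = 100, fails for x = -100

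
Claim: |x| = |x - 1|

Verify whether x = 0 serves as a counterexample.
Substitute x = 0 into the relation:
x = 0: LHS = |0| = 0, RHS = |0 - 1| = |-1| = 1; 0 = 1 — FAILS

Since the claim fails at x = 0, this value is a counterexample.

Answer: Yes, x = 0 is a counterexample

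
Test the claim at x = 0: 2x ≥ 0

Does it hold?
x = 0: LHS = 2·0 = 0; 0 ≥ 0 — holds

The relation is satisfied at x = 0.

Answer: Yes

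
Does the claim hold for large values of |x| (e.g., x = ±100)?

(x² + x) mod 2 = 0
x = 100: LHS = (100² + 100) mod 2 = 10100 mod 2 = 0; 0 = 0 — holds
x = -100: LHS = ((-100)² + (-100)) mod 2 = 9900 mod 2 = 0; 0 = 0 — holds

Answer: Yes, holds for both x = 100 and x = -100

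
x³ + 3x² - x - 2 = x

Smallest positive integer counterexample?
Testing positive integers:
x = 1: LHS = 1³ + 3·1² - 1 - 2 = 1; 1 = 1 — holds
x = 2: LHS = 2³ + 3·2² - 2 - 2 = 16; 16 = 2 — FAILS  ← smallest positive counterexample

Answer: x = 2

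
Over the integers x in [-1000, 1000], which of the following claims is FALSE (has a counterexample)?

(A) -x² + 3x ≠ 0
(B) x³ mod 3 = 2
(A) x = 0: LHS = -0² + 3·0 = 0; 0 ≠ 0 — FAILS
(B) x = 0: LHS = (0³) mod 3 = 0 mod 3 = 0; 0 = 2 — FAILS

Answer: Both A and B are false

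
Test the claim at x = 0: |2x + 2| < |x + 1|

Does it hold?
x = 0: LHS = |2·0 + 2| = |2| = 2, RHS = |0 + 1| = |1| = 1; 2 < 1 — FAILS

The relation fails at x = 0, so x = 0 is a counterexample.

Answer: No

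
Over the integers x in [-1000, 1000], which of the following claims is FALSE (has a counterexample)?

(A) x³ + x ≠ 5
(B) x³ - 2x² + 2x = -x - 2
(A) Track d = LHS − RHS over the integers in [-1000, 1000]. Equality would need d = 0, but d changes sign only between consecutive integers, jumping over 0:
x = 1: LHS = 1³ + 1 = 2; 2 ≠ 5 — holds  (d = -3)
x = 2: LHS = 2³ + 2 = 10; 10 ≠ 5 — holds  (d = 5)
Away from these crossings d keeps a constant sign, and checking every integer in [-1000, 1000] confirms d ≠ 0 throughout. Hence the two sides are never equal, so the relation holds for every integer in [-1000, 1000].

(B) x = 0: LHS = 0³ - 2·0² + 2·0 = 0, RHS = -0 - 2 = -2; 0 = -2 — FAILS

Only (B) has a counterexample.

Answer: B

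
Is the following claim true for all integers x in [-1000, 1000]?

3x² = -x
The claim fails at x = 1:
x = 1: LHS = 3·1² = 3; 3 = -1 — FAILS

Because a single integer refutes it, the statement is false.

Answer: False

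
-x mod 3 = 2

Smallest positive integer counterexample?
Testing positive integers:
x = 1: LHS = (-1) mod 3 = 2; 2 = 2 — holds
x = 2: LHS = (-2) mod 3 = 1; 1 = 2 — FAILS  ← smallest positive counterexample

Answer: x = 2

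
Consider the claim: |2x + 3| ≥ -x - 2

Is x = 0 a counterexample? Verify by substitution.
Substitute x = 0 into the relation:
x = 0: LHS = |2·0 + 3| = |3| = 3, RHS = -0 - 2 = -2; 3 ≥ -2 — holds

The relation holds at x = 0, so it is not a counterexample.

Answer: No, x = 0 is not a counterexample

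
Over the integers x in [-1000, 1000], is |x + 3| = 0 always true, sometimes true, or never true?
Holds at x = -3: LHS = |(-3) + 3| = |0| = 0; 0 = 0 — holds
Fails at x = 0: LHS = |0 + 3| = |3| = 3; 3 = 0 — FAILS
It is satisfied by some integers in the range but not all.

Answer: Sometimes true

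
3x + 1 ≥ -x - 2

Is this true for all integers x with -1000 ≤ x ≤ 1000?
The claim fails at x = -1:
x = -1: LHS = 3·(-1) + 1 = -2, RHS = -(-1) - 2 = -1; -2 ≥ -1 — FAILS

Because a single integer refutes it, the statement is false.

Answer: False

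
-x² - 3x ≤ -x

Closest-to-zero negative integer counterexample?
Testing negative integers from -1 downward:
x = -1: LHS = -(-1)² - 3·(-1) = 2, RHS = -(-1) = 1; 2 ≤ 1 — FAILS  ← closest negative counterexample to 0

Answer: x = -1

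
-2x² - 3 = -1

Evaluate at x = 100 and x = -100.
x = 100: LHS = -2·100² - 3 = -20003; -20003 = -1 — FAILS
x = -100: LHS = -2·(-100)² - 3 = -20003; -20003 = -1 — FAILS

Answer: No, fails for both x = 100 and x = -100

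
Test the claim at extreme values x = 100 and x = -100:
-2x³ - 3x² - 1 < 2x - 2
x = 100: LHS = -2·100³ - 3·100² - 1 = -2030001, RHS = 2·100 - 2 = 198; -2030001 < 198 — holds
x = -100: LHS = -2·(-100)³ - 3·(-100)² - 1 = 1969999, RHS = 2·(-100) - 2 = -202; 1969999 < -202 — FAILS

Answer: Partially: holds for x = 100, fails for x = -100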